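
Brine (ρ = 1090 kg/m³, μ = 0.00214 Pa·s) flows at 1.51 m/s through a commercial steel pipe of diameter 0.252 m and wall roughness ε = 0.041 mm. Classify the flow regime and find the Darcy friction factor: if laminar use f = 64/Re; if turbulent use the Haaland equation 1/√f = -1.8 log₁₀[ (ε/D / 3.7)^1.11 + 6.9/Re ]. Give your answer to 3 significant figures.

Re = ρVD/μ = 1090·1.51·0.252/0.00214 = 1.938e+05.
Re > 4000 → turbulent. ε/D = 4.1e-05/0.252 = 0.000163; Haaland: 1/√f = -1.8 log₁₀[1.46e-05 + 3.56e-05] = 7.739, so f = 0.0167.

f ≈ 0.0167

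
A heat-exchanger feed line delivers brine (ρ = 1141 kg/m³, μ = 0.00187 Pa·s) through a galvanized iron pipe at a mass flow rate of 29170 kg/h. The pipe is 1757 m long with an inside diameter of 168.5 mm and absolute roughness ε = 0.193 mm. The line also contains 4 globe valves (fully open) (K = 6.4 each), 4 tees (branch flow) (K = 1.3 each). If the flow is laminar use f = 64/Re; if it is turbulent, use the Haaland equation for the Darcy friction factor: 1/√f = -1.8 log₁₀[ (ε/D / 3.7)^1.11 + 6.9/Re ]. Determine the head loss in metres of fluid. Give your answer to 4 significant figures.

h_f ≈ 1.540 m

ṁ = 29170 kg/h = 29170/3600 = 8.103 kg/s.
A = πD²/4 = π(0.1685)²/4 = 0.0223 m²; mean velocity V = ṁ/(ρA) = 8.103/(1141 · 0.0223) = 0.3185 m/s.
Reynolds number Re = ρVD/μ = 1141 · 0.3185 · 0.1685 / 0.00187 = 3.274e+04.
Re > 4000 → turbulent. Relative roughness ε/D = 0.000193/0.1685 = 0.00115. Haaland: 1/√f = -1.8 log₁₀[(0.00115/3.7)^1.11 + 6.9/3.274e+04] = -1.8 log₁₀[0.000127 + 0.000211] = 6.248, so f = 0.02562.
Total minor-loss coefficient ΣK = 4·6.4 + 4·1.3 = 30.8.
ΔP = [f·L/D + ΣK]·(ρV²/2) = [0.02562·1757/0.1685 + 30.8]·(1141·0.3185²/2) = [267.1 + 30.8]·57.86 = 1.724e+04 Pa.
Head loss h_f = ΔP/(ρg) = 1.724e+04/(1141·9.81) = 1.540 m.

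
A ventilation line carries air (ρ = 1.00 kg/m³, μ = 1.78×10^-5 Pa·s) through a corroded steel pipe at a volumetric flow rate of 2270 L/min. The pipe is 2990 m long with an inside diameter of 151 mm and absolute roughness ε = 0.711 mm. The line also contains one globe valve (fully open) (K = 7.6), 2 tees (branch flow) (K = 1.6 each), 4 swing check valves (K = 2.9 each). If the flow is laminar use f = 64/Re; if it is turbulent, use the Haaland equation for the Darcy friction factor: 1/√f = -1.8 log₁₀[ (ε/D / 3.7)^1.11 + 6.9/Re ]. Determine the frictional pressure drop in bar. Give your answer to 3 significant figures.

Q = 2270 L/min = 2270/60000 = 0.03783 m³/s.
Cross-sectional area A = πD²/4 = π(0.151)²/4 = 0.01791 m²; mean velocity V = Q/A = 0.03783/0.01791 = 2.113 m/s.
Reynolds number Re = ρVD/μ = 1 · 2.113 · 0.151 / 1.78e-05 = 1.792e+04.
Re > 4000 → turbulent. Relative roughness ε/D = 0.000711/0.151 = 0.00471. Haaland: 1/√f = -1.8 log₁₀[(0.00471/3.7)^1.11 + 6.9/1.792e+04] = -1.8 log₁₀[0.000611 + 0.000385] = 5.403, so f = 0.03426.
Total minor-loss coefficient ΣK = 1·7.6 + 2·1.6 + 4·2.9 = 22.4.
ΔP = [f·L/D + ΣK]·(ρV²/2) = [0.03426·2990/0.151 + 22.4]·(1·2.113²/2) = [678.3 + 22.4]·2.232 = 1564 Pa.
ΔP = 1564 Pa = 0.0156 bar.

ΔP ≈ 0.0156 bar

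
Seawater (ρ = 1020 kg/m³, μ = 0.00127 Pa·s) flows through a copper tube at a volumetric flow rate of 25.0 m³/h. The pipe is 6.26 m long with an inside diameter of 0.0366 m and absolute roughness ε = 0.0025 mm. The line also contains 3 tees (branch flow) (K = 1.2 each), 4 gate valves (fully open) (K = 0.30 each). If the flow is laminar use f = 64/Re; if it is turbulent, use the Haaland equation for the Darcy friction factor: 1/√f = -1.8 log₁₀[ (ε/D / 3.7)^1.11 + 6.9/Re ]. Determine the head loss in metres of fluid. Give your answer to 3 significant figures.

h_f ≈ 16.8 m

Q = 25.0 m³/h = 25.0/3600 = 0.006944 m³/s.
Cross-sectional area A = πD²/4 = π(0.0366)²/4 = 0.001052 m²; mean velocity V = Q/A = 0.006944/0.001052 = 6.601 m/s.
Reynolds number Re = ρVD/μ = 1020 · 6.601 · 0.0366 / 0.00127 = 1.94e+05.
Re > 4000 → turbulent. Relative roughness ε/D = 2.5e-06/0.0366 = 6.83e-05. Haaland: 1/√f = -1.8 log₁₀[(6.83e-05/3.7)^1.11 + 6.9/1.94e+05] = -1.8 log₁₀[5.57e-06 + 3.56e-05] = 7.895, so f = 0.01605.
Total minor-loss coefficient ΣK = 3·1.2 + 4·0.3 = 4.8.
ΔP = [f·L/D + ΣK]·(ρV²/2) = [0.01605·6.26/0.0366 + 4.8]·(1020·6.601²/2) = [2.744 + 4.8]·2.222e+04 = 1.676e+05 Pa.
Head loss h_f = ΔP/(ρg) = 1.676e+05/(1020·9.81) = 16.8 m.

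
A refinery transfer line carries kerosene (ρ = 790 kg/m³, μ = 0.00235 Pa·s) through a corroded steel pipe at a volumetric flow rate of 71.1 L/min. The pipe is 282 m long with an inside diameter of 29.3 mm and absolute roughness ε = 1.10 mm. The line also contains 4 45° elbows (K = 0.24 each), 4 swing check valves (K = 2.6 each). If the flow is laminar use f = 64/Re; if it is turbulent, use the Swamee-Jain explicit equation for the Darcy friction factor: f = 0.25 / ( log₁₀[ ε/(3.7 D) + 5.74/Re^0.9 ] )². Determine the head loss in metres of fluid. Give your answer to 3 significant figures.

Q = 71.1 L/min = 71.1/60000 = 0.001185 m³/s.
Cross-sectional area A = πD²/4 = π(0.0293)²/4 = 0.0006743 m²; mean velocity V = Q/A = 0.001185/0.0006743 = 1.757 m/s.
Reynolds number Re = ρVD/μ = 790 · 1.757 · 0.0293 / 0.00235 = 1.731e+04.
Re > 4000 → turbulent. Relative roughness ε/D = 0.0011/0.0293 = 0.0375. Swamee-Jain: f = 0.25/(log₁₀[0.0375/3.7 + 5.74/1.731e+04^0.9])² = 0.25/(log₁₀[0.0101 + 0.00088])² = 0.25/(-1.958)² = 0.06524.
Total minor-loss coefficient ΣK = 4·0.24 + 4·2.6 = 11.4.
ΔP = [f·L/D + ΣK]·(ρV²/2) = [0.06524·282/0.0293 + 11.4]·(790·1.757²/2) = [627.9 + 11.4]·1220 = 7.799e+05 Pa.
Head loss h_f = ΔP/(ρg) = 7.799e+05/(790·9.81) = 101 m.

h_f ≈ 101 m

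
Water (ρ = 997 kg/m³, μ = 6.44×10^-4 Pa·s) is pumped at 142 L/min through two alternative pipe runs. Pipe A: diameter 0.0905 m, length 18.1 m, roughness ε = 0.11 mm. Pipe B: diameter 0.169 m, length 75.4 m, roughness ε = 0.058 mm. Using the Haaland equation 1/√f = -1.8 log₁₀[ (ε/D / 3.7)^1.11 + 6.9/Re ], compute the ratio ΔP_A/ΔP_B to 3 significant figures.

ΔP_A/ΔP_B ≈ 5.39

Pipe A: V = Q/A = 0.002367/0.006433 = 0.3679 m/s; Re = 5.155e+04; ε/D = 0.00122; Haaland → f = 0.02423; ΔP_A = f(L/D)(ρV²/2) = 327 Pa.
Pipe B: V = Q/A = 0.002367/0.02243 = 0.1055 m/s; Re = 2.76e+04; ε/D = 0.000343; Haaland → f = 0.02452; ΔP_B = f(L/D)(ρV²/2) = 60.71 Pa.
ΔP_A/ΔP_B = 327/60.71 = 5.39.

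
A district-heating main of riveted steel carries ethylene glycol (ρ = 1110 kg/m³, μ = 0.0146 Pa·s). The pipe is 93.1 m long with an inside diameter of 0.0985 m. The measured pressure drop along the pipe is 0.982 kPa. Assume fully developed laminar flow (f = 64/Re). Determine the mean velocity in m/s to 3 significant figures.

V ≈ 0.219 m/s

For laminar flow, f = 64/Re with Re = ρVD/μ, so Darcy-Weisbach reduces to ΔP = 32μLV/D². Solving for V: V = ΔP·D²/(32μL) = 982·(0.0985)²/(32·0.0146·93.1) = 0.219 m/s.
Check: Re = ρVD/μ = 1110·0.219·0.0985/0.0146 = 1640 < 2300, so the laminar assumption holds.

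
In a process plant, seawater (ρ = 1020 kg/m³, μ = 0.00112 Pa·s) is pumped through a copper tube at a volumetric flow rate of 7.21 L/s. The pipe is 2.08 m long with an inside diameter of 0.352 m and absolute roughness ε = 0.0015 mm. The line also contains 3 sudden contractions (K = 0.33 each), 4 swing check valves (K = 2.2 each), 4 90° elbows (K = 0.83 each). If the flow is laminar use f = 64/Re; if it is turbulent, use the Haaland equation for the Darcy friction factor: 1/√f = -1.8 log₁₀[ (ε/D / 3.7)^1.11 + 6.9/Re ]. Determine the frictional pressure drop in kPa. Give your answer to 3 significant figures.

ΔP ≈ 0.0371 kPa

Q = 7.21 L/s = 7.21/1000 = 0.00721 m³/s.
Cross-sectional area A = πD²/4 = π(0.352)²/4 = 0.09731 m²; mean velocity V = Q/A = 0.00721/0.09731 = 0.07409 m/s.
Reynolds number Re = ρVD/μ = 1020 · 0.07409 · 0.352 / 0.00112 = 2.375e+04.
Re > 4000 → turbulent. Relative roughness ε/D = 1.5e-06/0.352 = 4.26e-06. Haaland: 1/√f = -1.8 log₁₀[(4.26e-06/3.7)^1.11 + 6.9/2.375e+04] = -1.8 log₁₀[2.56e-07 + 0.000291] = 6.366, so f = 0.02468.
Total minor-loss coefficient ΣK = 3·0.33 + 4·2.2 + 4·0.83 = 13.1.
ΔP = [f·L/D + ΣK]·(ρV²/2) = [0.02468·2.08/0.352 + 13.1]·(1020·0.07409²/2) = [0.1458 + 13.1]·2.8 = 37.11 Pa.
ΔP = 37.11 Pa = 0.0371 kPa.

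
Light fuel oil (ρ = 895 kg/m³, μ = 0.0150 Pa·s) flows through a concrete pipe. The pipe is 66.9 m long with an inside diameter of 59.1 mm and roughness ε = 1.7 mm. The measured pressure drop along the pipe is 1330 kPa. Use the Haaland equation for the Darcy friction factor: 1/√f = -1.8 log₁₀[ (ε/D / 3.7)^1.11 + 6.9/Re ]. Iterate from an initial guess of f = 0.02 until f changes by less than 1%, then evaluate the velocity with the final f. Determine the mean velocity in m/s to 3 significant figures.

V ≈ 6.75 m/s

Rearranging Darcy-Weisbach: V = √(2·ΔP·D/(f·L·ρ)). With ε/D = 0.0017/0.0591 = 0.0288, iterate starting from f = 0.02:
  f = 0.02 → V = √(2·1.33e+06·0.0591/(0.02·66.9·895)) = 11.46 m/s; Re = ρVD/μ = 4.04e+04; f → 0.05708
  f = 0.05708 → V = 6.782 m/s; Re = 2.392e+04; f → 0.05761
Converged (Δf/f < 1%). With the final f = 0.05761: V = √(2·1.33e+06·0.0591/(0.05761·66.9·895)) = 6.751 m/s.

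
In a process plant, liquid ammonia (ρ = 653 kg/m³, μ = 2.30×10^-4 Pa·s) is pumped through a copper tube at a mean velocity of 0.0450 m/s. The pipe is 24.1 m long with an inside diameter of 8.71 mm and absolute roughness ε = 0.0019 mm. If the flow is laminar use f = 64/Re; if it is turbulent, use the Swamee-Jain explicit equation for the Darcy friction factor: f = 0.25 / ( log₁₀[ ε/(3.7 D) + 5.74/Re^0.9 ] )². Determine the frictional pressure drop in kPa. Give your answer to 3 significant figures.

ΔP ≈ 0.105 kPa

Reynolds number Re = ρVD/μ = 653 · 0.045 · 0.00871 / 0.00023 = 1113.
Re < 2300 → laminar flow, so f = 64/Re = 64/1113 = 0.05751 (the turbulent correlation is not needed).
Darcy-Weisbach: ΔP = f(L/D)(ρV²/2) = 0.05751·(24.1/0.00871)·(653·0.045²/2) = 0.05751·2767·0.6612 = 105.2 Pa.
ΔP = 105.2 Pa = 0.105 kPa.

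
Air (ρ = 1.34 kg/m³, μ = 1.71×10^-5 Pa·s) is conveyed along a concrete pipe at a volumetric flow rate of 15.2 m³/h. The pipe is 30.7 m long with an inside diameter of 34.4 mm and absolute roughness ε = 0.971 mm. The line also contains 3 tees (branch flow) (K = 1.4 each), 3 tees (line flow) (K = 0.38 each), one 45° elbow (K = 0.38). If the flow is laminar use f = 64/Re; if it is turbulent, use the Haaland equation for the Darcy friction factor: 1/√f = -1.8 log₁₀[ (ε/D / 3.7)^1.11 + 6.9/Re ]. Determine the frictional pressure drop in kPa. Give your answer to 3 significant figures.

Q = 15.2 m³/h = 15.2/3600 = 0.004222 m³/s.
Cross-sectional area A = πD²/4 = π(0.0344)²/4 = 0.0009294 m²; mean velocity V = Q/A = 0.004222/0.0009294 = 4.543 m/s.
Reynolds number Re = ρVD/μ = 1.34 · 4.543 · 0.0344 / 1.71e-05 = 1.225e+04.
Re > 4000 → turbulent. Relative roughness ε/D = 0.000971/0.0344 = 0.0282. Haaland: 1/√f = -1.8 log₁₀[(0.0282/3.7)^1.11 + 6.9/1.225e+04] = -1.8 log₁₀[0.00446 + 0.000563] = 4.138, so f = 0.0584.
Total minor-loss coefficient ΣK = 3·1.4 + 3·0.38 + 1·0.38 = 5.72.
ΔP = [f·L/D + ΣK]·(ρV²/2) = [0.0584·30.7/0.0344 + 5.72]·(1.34·4.543²/2) = [52.12 + 5.72]·13.83 = 799.8 Pa.
ΔP = 799.8 Pa = 0.800 kPa.

ΔP ≈ 0.800 kPa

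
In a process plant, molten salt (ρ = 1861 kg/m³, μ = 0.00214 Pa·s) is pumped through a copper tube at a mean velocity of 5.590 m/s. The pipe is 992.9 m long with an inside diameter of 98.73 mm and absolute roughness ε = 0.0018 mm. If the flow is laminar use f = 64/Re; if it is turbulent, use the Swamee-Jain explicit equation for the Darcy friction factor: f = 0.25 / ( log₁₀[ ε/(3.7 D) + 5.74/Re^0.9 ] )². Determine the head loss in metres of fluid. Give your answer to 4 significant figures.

h_f ≈ 215.7 m

Reynolds number Re = ρVD/μ = 1861 · 5.59 · 0.09873 / 0.00214 = 4.799e+05.
Re > 4000 → turbulent. Relative roughness ε/D = 1.8e-06/0.09873 = 1.82e-05. Swamee-Jain: f = 0.25/(log₁₀[1.82e-05/3.7 + 5.74/4.799e+05^0.9])² = 0.25/(log₁₀[4.93e-06 + 4.42e-05])² = 0.25/(-4.308)² = 0.01347.
Darcy-Weisbach: ΔP = f(L/D)(ρV²/2) = 0.01347·(992.9/0.09873)·(1861·5.59²/2) = 0.01347·1.006e+04·2.908e+04 = 3.938e+06 Pa.
Head loss h_f = ΔP/(ρg) = 3.938e+06/(1861·9.81) = 215.7 m.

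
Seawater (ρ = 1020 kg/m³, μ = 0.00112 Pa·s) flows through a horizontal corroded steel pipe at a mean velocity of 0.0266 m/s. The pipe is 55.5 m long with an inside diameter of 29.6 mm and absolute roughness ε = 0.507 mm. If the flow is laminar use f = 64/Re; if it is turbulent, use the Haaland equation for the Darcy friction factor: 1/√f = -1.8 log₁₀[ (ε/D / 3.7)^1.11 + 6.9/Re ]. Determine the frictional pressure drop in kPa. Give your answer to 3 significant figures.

Reynolds number Re = ρVD/μ = 1020 · 0.0266 · 0.0296 / 0.00112 = 717.1.
Re < 2300 → laminar flow, so f = 64/Re = 64/717.1 = 0.08925 (the turbulent correlation is not needed).
Darcy-Weisbach: ΔP = f(L/D)(ρV²/2) = 0.08925·(55.5/0.0296)·(1020·0.0266²/2) = 0.08925·1875·0.3609 = 60.39 Pa.
ΔP = 60.39 Pa = 0.0604 kPa.

ΔP ≈ 0.0604 kPa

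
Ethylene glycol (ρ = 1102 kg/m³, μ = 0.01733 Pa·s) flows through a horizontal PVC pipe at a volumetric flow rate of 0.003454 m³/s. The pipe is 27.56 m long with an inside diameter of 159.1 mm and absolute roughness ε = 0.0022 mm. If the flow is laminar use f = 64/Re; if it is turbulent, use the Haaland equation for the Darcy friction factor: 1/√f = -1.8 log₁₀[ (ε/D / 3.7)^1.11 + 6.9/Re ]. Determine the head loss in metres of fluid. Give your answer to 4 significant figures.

h_f ≈ 0.009704 m

Cross-sectional area A = πD²/4 = π(0.1591)²/4 = 0.01988 m²; mean velocity V = Q/A = 0.003454/0.01988 = 0.1737 m/s.
Reynolds number Re = ρVD/μ = 1102 · 0.1737 · 0.1591 / 0.0173 = 1758.
Re < 2300 → laminar flow, so f = 64/Re = 64/1758 = 0.03641 (the turbulent correlation is not needed).
Darcy-Weisbach: ΔP = f(L/D)(ρV²/2) = 0.03641·(27.56/0.1591)·(1102·0.1737²/2) = 0.03641·173.2·16.63 = 104.9 Pa.
Head loss h_f = ΔP/(ρg) = 104.9/(1102·9.81) = 0.009704 m.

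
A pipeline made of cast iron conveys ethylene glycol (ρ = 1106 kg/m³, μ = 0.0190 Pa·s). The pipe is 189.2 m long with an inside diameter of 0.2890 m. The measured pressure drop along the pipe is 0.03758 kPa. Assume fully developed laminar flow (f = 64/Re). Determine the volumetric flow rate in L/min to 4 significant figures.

For laminar flow, f = 64/Re with Re = ρVD/μ, so Darcy-Weisbach reduces to ΔP = 32μLV/D². Solving for V: V = ΔP·D²/(32μL) = 37.58·(0.289)²/(32·0.019·189.2) = 0.02729 m/s.
Check: Re = ρVD/μ = 1106·0.02729·0.289/0.019 = 459 < 2300, so the laminar assumption holds.
Q = V·A = 0.02729·(π/4·0.289²) = 0.00179 m³/s = 107.4 L/min.

Q ≈ 107.4 L/min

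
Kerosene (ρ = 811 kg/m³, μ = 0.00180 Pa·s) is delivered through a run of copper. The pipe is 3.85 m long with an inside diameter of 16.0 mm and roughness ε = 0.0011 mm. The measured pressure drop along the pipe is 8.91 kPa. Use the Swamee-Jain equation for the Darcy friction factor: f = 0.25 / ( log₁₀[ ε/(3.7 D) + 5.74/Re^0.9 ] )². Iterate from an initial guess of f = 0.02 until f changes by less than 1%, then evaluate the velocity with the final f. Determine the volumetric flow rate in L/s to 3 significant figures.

Q ≈ 0.356 L/s

Rearranging Darcy-Weisbach: V = √(2·ΔP·D/(f·L·ρ)). With ε/D = 1.1e-06/0.016 = 6.88e-05, iterate starting from f = 0.02:
  f = 0.02 → V = √(2·8910·0.016/(0.02·3.85·811)) = 2.137 m/s; Re = ρVD/μ = 1.54e+04; f → 0.02774
  f = 0.02774 → V = 1.814 m/s; Re = 1.308e+04; f → 0.02894
  f = 0.02894 → V = 1.776 m/s; Re = 1.28e+04; f → 0.02911
Converged (Δf/f < 1%). With the final f = 0.02911: V = √(2·8910·0.016/(0.02911·3.85·811)) = 1.771 m/s.
Q = V·A = 1.771·(π/4·0.016²) = 0.0003561 m³/s = 0.356 L/s.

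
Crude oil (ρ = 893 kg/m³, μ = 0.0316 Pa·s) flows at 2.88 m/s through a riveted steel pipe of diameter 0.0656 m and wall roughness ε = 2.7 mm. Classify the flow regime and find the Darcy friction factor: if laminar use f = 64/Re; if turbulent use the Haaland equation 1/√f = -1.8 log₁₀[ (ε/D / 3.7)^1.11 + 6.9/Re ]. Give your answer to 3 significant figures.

f ≈ 0.0705

Re = ρVD/μ = 893·2.88·0.0656/0.0316 = 5339.
Re > 4000 → turbulent. ε/D = 0.0027/0.0656 = 0.0412; Haaland: 1/√f = -1.8 log₁₀[0.00678 + 0.00129] = 3.767, so f = 0.07046.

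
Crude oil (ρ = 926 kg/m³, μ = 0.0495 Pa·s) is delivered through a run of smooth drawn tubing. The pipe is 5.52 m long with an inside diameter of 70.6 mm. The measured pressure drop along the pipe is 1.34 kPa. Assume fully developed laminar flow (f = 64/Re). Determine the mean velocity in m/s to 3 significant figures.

For laminar flow, f = 64/Re with Re = ρVD/μ, so Darcy-Weisbach reduces to ΔP = 32μLV/D². Solving for V: V = ΔP·D²/(32μL) = 1340·(0.0706)²/(32·0.0495·5.52) = 0.7639 m/s.
Check: Re = ρVD/μ = 926·0.7639·0.0706/0.0495 = 1009 < 2300, so the laminar assumption holds.

V ≈ 0.764 m/s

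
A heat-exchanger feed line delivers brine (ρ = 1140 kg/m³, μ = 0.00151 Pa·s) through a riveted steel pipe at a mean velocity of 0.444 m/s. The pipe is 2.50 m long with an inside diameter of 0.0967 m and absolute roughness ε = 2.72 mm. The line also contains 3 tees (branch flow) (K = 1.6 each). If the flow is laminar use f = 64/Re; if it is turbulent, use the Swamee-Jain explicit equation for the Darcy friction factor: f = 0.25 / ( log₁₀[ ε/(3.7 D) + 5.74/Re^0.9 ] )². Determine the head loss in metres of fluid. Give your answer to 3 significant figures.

h_f ≈ 0.0631 m

Reynolds number Re = ρVD/μ = 1140 · 0.444 · 0.0967 / 0.00151 = 3.241e+04.
Re > 4000 → turbulent. Relative roughness ε/D = 0.00272/0.0967 = 0.0281. Swamee-Jain: f = 0.25/(log₁₀[0.0281/3.7 + 5.74/3.241e+04^0.9])² = 0.25/(log₁₀[0.0076 + 0.0005])² = 0.25/(-2.091)² = 0.05716.
Total minor-loss coefficient ΣK = 3·1.6 = 4.8.
ΔP = [f·L/D + ΣK]·(ρV²/2) = [0.05716·2.5/0.0967 + 4.8]·(1140·0.444²/2) = [1.478 + 4.8]·112.4 = 705.4 Pa.
Head loss h_f = ΔP/(ρg) = 705.4/(1140·9.81) = 0.0631 m.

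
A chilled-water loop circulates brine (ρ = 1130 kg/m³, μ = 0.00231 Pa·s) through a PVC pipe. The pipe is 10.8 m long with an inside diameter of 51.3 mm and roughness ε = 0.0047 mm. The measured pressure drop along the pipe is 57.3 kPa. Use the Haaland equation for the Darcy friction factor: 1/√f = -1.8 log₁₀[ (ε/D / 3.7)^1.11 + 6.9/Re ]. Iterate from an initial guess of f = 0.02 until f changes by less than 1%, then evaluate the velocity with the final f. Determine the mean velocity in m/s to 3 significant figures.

V ≈ 5.28 m/s

Rearranging Darcy-Weisbach: V = √(2·ΔP·D/(f·L·ρ)). With ε/D = 4.7e-06/0.0513 = 9.16e-05, iterate starting from f = 0.02:
  f = 0.02 → V = √(2·5.73e+04·0.0513/(0.02·10.8·1130)) = 4.908 m/s; Re = ρVD/μ = 1.232e+05; f → 0.01753
  f = 0.01753 → V = 5.242 m/s; Re = 1.315e+05; f → 0.01733
  f = 0.01733 → V = 5.273 m/s; Re = 1.323e+05; f → 0.01731
Converged (Δf/f < 1%). With the final f = 0.01731: V = √(2·5.73e+04·0.0513/(0.01731·10.8·1130)) = 5.276 m/s.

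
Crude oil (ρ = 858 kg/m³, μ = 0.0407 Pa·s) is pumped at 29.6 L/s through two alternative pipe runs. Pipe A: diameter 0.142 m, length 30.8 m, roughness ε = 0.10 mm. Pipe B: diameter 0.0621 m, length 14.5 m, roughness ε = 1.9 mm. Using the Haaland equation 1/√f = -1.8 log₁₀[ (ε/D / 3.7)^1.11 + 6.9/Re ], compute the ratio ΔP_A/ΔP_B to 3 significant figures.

ΔP_A/ΔP_B ≈ 0.0210

Pipe A: V = Q/A = 0.0296/0.01584 = 1.869 m/s; Re = 5595; ε/D = 0.000704; Haaland → f = 0.03712; ΔP_A = f(L/D)(ρV²/2) = 1.207e+04 Pa.
Pipe B: V = Q/A = 0.0296/0.003029 = 9.773 m/s; Re = 1.279e+04; ε/D = 0.0306; Haaland → f = 0.0601; ΔP_B = f(L/D)(ρV²/2) = 5.75e+05 Pa.
ΔP_A/ΔP_B = 1.207e+04/5.75e+05 = 0.0210.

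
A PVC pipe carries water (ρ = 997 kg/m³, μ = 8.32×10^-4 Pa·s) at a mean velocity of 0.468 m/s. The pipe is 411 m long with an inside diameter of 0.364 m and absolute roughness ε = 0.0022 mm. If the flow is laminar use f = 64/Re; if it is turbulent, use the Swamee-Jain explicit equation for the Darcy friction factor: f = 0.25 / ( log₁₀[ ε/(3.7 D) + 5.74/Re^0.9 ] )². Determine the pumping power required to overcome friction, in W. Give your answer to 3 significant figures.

Reynolds number Re = ρVD/μ = 997 · 0.468 · 0.364 / 0.000832 = 2.041e+05.
Re > 4000 → turbulent. Relative roughness ε/D = 2.2e-06/0.364 = 6.04e-06. Swamee-Jain: f = 0.25/(log₁₀[6.04e-06/3.7 + 5.74/2.041e+05^0.9])² = 0.25/(log₁₀[1.63e-06 + 9.55e-05])² = 0.25/(-4.013)² = 0.01553.
Darcy-Weisbach: ΔP = f(L/D)(ρV²/2) = 0.01553·(411/0.364)·(997·0.468²/2) = 0.01553·1129·109.2 = 1914 Pa.
Q = V·A = 0.468·0.1041 = 0.0487 m³/s.
Pumping power P = QΔP = 0.0487·1914 = 93.22 W = 93.2 W.

P ≈ 93.2 W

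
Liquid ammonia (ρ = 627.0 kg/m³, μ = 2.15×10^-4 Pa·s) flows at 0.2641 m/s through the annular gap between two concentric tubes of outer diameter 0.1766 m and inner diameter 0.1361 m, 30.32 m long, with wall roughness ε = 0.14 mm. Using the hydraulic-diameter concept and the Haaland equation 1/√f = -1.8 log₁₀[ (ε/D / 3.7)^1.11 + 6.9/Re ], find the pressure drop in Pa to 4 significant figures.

ΔP ≈ 498.4 Pa

Hydraulic diameter D_h = 4A/P = D_o - D_i = 0.1766 - 0.1361 = 0.0405 m.
Re = ρVD_h/μ = 627·0.2641·0.0405/0.000215 = 3.119e+04.
ε/D_h = 0.00014/0.0405 = 0.00346; Haaland gives 1/√f = -1.8 log₁₀[0.000434+0.000221] = 5.731, so f = 0.03045.
ΔP = f(L/D_h)(ρV²/2) = 0.03045·30.32/0.0405·21.87 = 498.4 Pa.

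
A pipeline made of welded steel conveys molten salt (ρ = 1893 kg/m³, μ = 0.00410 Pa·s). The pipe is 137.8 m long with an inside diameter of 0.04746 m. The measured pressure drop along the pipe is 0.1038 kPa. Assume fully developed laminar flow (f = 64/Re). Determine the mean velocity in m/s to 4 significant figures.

V ≈ 0.01293 m/s

For laminar flow, f = 64/Re with Re = ρVD/μ, so Darcy-Weisbach reduces to ΔP = 32μLV/D². Solving for V: V = ΔP·D²/(32μL) = 103.8·(0.04746)²/(32·0.0041·137.8) = 0.01293 m/s.
Check: Re = ρVD/μ = 1893·0.01293·0.04746/0.0041 = 283.4 < 2300, so the laminar assumption holds.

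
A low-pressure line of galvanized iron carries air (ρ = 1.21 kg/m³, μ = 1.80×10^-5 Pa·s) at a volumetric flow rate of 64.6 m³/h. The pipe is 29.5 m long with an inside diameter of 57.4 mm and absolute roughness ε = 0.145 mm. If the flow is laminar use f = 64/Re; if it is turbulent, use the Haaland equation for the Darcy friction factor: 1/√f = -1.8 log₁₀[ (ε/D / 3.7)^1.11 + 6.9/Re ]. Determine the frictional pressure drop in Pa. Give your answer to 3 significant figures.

ΔP ≈ 437 Pa

Q = 64.6 m³/h = 64.6/3600 = 0.01794 m³/s.
Cross-sectional area A = πD²/4 = π(0.0574)²/4 = 0.002588 m²; mean velocity V = Q/A = 0.01794/0.002588 = 6.935 m/s.
Reynolds number Re = ρVD/μ = 1.21 · 6.935 · 0.0574 / 1.8e-05 = 2.676e+04.
Re > 4000 → turbulent. Relative roughness ε/D = 0.000145/0.0574 = 0.00253. Haaland: 1/√f = -1.8 log₁₀[(0.00253/3.7)^1.11 + 6.9/2.676e+04] = -1.8 log₁₀[0.000306 + 0.000258] = 5.848, so f = 0.02924.
Darcy-Weisbach: ΔP = f(L/D)(ρV²/2) = 0.02924·(29.5/0.0574)·(1.21·6.935²/2) = 0.02924·513.9·29.09 = 437.3 Pa.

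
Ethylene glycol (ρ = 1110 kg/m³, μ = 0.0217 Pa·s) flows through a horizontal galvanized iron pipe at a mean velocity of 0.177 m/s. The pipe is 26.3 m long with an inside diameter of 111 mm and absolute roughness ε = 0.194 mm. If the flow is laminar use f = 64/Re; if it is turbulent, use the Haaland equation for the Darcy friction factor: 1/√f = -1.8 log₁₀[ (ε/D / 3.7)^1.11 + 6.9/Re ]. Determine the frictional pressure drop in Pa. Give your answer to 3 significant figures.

Reynolds number Re = ρVD/μ = 1110 · 0.177 · 0.111 / 0.0217 = 1005.
Re < 2300 → laminar flow, so f = 64/Re = 64/1005 = 0.06368 (the turbulent correlation is not needed).
Darcy-Weisbach: ΔP = f(L/D)(ρV²/2) = 0.06368·(26.3/0.111)·(1110·0.177²/2) = 0.06368·236.9·17.39 = 262.4 Pa.

ΔP ≈ 262 Pa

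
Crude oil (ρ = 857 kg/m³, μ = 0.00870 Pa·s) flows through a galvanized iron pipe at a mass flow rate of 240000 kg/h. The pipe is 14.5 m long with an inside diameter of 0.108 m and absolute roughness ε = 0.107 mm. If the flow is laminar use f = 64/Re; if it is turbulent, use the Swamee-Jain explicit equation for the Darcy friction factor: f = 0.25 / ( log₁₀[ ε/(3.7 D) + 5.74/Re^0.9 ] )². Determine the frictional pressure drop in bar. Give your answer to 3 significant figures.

ΔP ≈ 0.935 bar

ṁ = 240000 kg/h = 240000/3600 = 66.67 kg/s.
A = πD²/4 = π(0.108)²/4 = 0.009161 m²; mean velocity V = ṁ/(ρA) = 66.67/(857 · 0.009161) = 8.492 m/s.
Reynolds number Re = ρVD/μ = 857 · 8.492 · 0.108 / 0.0087 = 9.034e+04.
Re > 4000 → turbulent. Relative roughness ε/D = 0.000107/0.108 = 0.000991. Swamee-Jain: f = 0.25/(log₁₀[0.000991/3.7 + 5.74/9.034e+04^0.9])² = 0.25/(log₁₀[0.000268 + 0.000199])² = 0.25/(-3.331)² = 0.02253.
Darcy-Weisbach: ΔP = f(L/D)(ρV²/2) = 0.02253·(14.5/0.108)·(857·8.492²/2) = 0.02253·134.3·3.09e+04 = 9.347e+04 Pa.
ΔP = 9.347e+04 Pa = 0.935 bar.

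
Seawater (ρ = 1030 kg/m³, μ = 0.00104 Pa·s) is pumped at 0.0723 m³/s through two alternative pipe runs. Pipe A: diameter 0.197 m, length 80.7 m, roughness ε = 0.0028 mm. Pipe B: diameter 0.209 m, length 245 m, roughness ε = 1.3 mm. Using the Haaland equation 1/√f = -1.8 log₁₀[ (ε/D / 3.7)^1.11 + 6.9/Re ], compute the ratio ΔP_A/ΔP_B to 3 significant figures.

ΔP_A/ΔP_B ≈ 0.181

Pipe A: V = Q/A = 0.0723/0.03048 = 2.372 m/s; Re = 4.628e+05; ε/D = 1.42e-05; Haaland → f = 0.0134; ΔP_A = f(L/D)(ρV²/2) = 1.591e+04 Pa.
Pipe B: V = Q/A = 0.0723/0.03431 = 2.107 m/s; Re = 4.362e+05; ε/D = 0.00622; Haaland → f = 0.03272; ΔP_B = f(L/D)(ρV²/2) = 8.772e+04 Pa.
ΔP_A/ΔP_B = 1.591e+04/8.772e+04 = 0.181.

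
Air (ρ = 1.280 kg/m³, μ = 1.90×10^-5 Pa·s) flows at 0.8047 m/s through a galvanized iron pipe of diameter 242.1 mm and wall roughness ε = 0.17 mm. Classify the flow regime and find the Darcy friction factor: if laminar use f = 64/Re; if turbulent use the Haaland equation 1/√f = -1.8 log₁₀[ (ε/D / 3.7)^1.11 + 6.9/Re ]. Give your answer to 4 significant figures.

Re = ρVD/μ = 1.28·0.8047·0.2421/1.9e-05 = 1.312e+04.
Re > 4000 → turbulent. ε/D = 0.00017/0.2421 = 0.000702; Haaland: 1/√f = -1.8 log₁₀[7.39e-05 + 0.000526] = 5.8, so f = 0.02973.

f ≈ 0.02973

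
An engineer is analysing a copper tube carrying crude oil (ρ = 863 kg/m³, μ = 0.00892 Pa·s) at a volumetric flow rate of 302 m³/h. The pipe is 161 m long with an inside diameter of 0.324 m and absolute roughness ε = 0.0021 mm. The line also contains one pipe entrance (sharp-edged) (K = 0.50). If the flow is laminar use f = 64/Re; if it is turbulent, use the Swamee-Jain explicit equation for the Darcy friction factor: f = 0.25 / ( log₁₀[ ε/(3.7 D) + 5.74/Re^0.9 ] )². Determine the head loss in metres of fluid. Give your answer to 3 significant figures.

h_f ≈ 0.631 m

Q = 302 m³/h = 302/3600 = 0.08389 m³/s.
Cross-sectional area A = πD²/4 = π(0.324)²/4 = 0.08245 m²; mean velocity V = Q/A = 0.08389/0.08245 = 1.017 m/s.
Reynolds number Re = ρVD/μ = 863 · 1.017 · 0.324 / 0.00892 = 3.189e+04.
Re > 4000 → turbulent. Relative roughness ε/D = 2.1e-06/0.324 = 6.48e-06. Swamee-Jain: f = 0.25/(log₁₀[6.48e-06/3.7 + 5.74/3.189e+04^0.9])² = 0.25/(log₁₀[1.75e-06 + 0.000508])² = 0.25/(-3.293)² = 0.02306.
Total minor-loss coefficient ΣK = 1·0.5 = 0.5.
ΔP = [f·L/D + ΣK]·(ρV²/2) = [0.02306·161/0.324 + 0.5]·(863·1.017²/2) = [11.46 + 0.5]·446.7 = 5341 Pa.
Head loss h_f = ΔP/(ρg) = 5341/(863·9.81) = 0.631 m.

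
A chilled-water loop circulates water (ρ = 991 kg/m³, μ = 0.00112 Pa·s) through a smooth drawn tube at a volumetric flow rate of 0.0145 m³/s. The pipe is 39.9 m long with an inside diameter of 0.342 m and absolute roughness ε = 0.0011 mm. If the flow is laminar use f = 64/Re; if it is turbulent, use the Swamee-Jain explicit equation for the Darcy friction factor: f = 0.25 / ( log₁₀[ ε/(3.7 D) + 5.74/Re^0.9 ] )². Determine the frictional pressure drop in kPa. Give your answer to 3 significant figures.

ΔP ≈ 0.0302 kPa

Cross-sectional area A = πD²/4 = π(0.342)²/4 = 0.09186 m²; mean velocity V = Q/A = 0.0145/0.09186 = 0.1578 m/s.
Reynolds number Re = ρVD/μ = 991 · 0.1578 · 0.342 / 0.00112 = 4.776e+04.
Re > 4000 → turbulent. Relative roughness ε/D = 1.1e-06/0.342 = 3.22e-06. Swamee-Jain: f = 0.25/(log₁₀[3.22e-06/3.7 + 5.74/4.776e+04^0.9])² = 0.25/(log₁₀[8.69e-07 + 0.000353])² = 0.25/(-3.451)² = 0.02099.
Darcy-Weisbach: ΔP = f(L/D)(ρV²/2) = 0.02099·(39.9/0.342)·(991·0.1578²/2) = 0.02099·116.7·12.35 = 30.23 Pa.
ΔP = 30.23 Pa = 0.0302 kPa.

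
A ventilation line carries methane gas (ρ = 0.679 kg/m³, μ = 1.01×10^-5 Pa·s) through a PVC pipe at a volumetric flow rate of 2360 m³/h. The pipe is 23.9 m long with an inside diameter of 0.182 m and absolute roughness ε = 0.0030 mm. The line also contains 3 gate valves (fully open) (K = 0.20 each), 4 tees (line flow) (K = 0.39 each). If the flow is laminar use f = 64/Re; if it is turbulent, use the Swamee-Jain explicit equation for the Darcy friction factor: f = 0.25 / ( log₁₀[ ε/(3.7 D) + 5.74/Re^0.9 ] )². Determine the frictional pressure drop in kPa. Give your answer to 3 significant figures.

Q = 2360 m³/h = 2360/3600 = 0.6556 m³/s.
Cross-sectional area A = πD²/4 = π(0.182)²/4 = 0.02602 m²; mean velocity V = Q/A = 0.6556/0.02602 = 25.2 m/s.
Reynolds number Re = ρVD/μ = 0.679 · 25.2 · 0.182 / 1.01e-05 = 3.083e+05.
Re > 4000 → turbulent. Relative roughness ε/D = 3e-06/0.182 = 1.65e-05. Swamee-Jain: f = 0.25/(log₁₀[1.65e-05/3.7 + 5.74/3.083e+05^0.9])² = 0.25/(log₁₀[4.46e-06 + 6.59e-05])² = 0.25/(-4.153)² = 0.0145.
Total minor-loss coefficient ΣK = 3·0.2 + 4·0.39 = 2.16.
ΔP = [f·L/D + ΣK]·(ρV²/2) = [0.0145·23.9/0.182 + 2.16]·(0.679·25.2²/2) = [1.904 + 2.16]·215.6 = 876 Pa.
ΔP = 876 Pa = 0.876 kPa.

ΔP ≈ 0.876 kPa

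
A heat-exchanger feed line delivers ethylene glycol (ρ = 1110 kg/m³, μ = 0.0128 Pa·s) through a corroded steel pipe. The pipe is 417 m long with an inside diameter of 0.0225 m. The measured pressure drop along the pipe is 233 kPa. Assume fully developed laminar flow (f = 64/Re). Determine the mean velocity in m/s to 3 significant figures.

V ≈ 0.691 m/s

For laminar flow, f = 64/Re with Re = ρVD/μ, so Darcy-Weisbach reduces to ΔP = 32μLV/D². Solving for V: V = ΔP·D²/(32μL) = 2.33e+05·(0.0225)²/(32·0.0128·417) = 0.6906 m/s.
Check: Re = ρVD/μ = 1110·0.6906·0.0225/0.0128 = 1347 < 2300, so the laminar assumption holds.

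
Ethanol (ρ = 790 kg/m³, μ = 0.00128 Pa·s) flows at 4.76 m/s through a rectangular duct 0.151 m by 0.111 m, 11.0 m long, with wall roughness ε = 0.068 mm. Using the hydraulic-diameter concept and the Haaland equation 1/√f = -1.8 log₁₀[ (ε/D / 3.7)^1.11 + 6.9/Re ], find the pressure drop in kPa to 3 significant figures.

ΔP ≈ 13.9 kPa

Hydraulic diameter D_h = 4A/P = 4·(0.151·0.111)/(2·(0.151+0.111)) = 0.06704/0.524 = 0.1279 m.
Re = ρVD_h/μ = 790·4.76·0.1279/0.00128 = 3.759e+05.
ε/D_h = 6.8e-05/0.1279 = 0.000531; Haaland gives 1/√f = -1.8 log₁₀[5.43e-05+1.84e-05] = 7.45, so f = 0.01802.
ΔP = f(L/D_h)(ρV²/2) = 0.01802·11/0.1279·8950 = 1.386e+04 Pa.
ΔP = 13.9 kPa.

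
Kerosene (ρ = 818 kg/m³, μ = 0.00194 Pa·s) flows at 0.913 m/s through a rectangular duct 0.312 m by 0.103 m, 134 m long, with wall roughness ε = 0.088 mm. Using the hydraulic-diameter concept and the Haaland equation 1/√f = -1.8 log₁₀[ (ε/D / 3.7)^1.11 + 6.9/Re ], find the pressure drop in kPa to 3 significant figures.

Hydraulic diameter D_h = 4A/P = 4·(0.312·0.103)/(2·(0.312+0.103)) = 0.1285/0.83 = 0.1549 m.
Re = ρVD_h/μ = 818·0.913·0.1549/0.00194 = 5.962e+04.
ε/D_h = 8.8e-05/0.1549 = 0.000568; Haaland gives 1/√f = -1.8 log₁₀[5.85e-05+0.000116] = 6.766, so f = 0.02184.
ΔP = f(L/D_h)(ρV²/2) = 0.02184·134/0.1549·340.9 = 6443 Pa.
ΔP = 6.44 kPa.

ΔP ≈ 6.44 kPa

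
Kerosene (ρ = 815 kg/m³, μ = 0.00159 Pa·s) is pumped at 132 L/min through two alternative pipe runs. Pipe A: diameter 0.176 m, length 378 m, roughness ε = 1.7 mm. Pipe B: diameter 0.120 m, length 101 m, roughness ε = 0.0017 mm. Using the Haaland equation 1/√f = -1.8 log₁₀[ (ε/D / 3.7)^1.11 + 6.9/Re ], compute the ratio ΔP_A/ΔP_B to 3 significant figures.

ΔP_A/ΔP_B ≈ 0.819

Pipe A: V = Q/A = 0.0022/0.02433 = 0.09043 m/s; Re = 8158; ε/D = 0.00966; Haaland → f = 0.04372; ΔP_A = f(L/D)(ρV²/2) = 312.9 Pa.
Pipe B: V = Q/A = 0.0022/0.01131 = 0.1945 m/s; Re = 1.196e+04; ε/D = 1.42e-05; Haaland → f = 0.02943; ΔP_B = f(L/D)(ρV²/2) = 382 Pa.
ΔP_A/ΔP_B = 312.9/382 = 0.819.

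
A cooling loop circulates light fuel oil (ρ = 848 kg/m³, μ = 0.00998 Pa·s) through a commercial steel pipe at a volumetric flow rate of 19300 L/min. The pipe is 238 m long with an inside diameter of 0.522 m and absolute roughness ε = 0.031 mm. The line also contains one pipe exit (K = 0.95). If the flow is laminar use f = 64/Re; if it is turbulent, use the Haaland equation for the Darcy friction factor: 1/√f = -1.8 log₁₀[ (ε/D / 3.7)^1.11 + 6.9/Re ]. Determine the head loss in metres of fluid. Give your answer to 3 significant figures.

Q = 19300 L/min = 19300/60000 = 0.3217 m³/s.
Cross-sectional area A = πD²/4 = π(0.522)²/4 = 0.214 m²; mean velocity V = Q/A = 0.3217/0.214 = 1.503 m/s.
Reynolds number Re = ρVD/μ = 848 · 1.503 · 0.522 / 0.00998 = 6.667e+04.
Re > 4000 → turbulent. Relative roughness ε/D = 3.1e-05/0.522 = 5.94e-05. Haaland: 1/√f = -1.8 log₁₀[(5.94e-05/3.7)^1.11 + 6.9/6.667e+04] = -1.8 log₁₀[4.77e-06 + 0.000103] = 7.138, so f = 0.01963.
Total minor-loss coefficient ΣK = 1·0.95 = 0.95.
ΔP = [f·L/D + ΣK]·(ρV²/2) = [0.01963·238/0.522 + 0.95]·(848·1.503²/2) = [8.949 + 0.95]·957.9 = 9482 Pa.
Head loss h_f = ΔP/(ρg) = 9482/(848·9.81) = 1.14 m.

h_f ≈ 1.14 m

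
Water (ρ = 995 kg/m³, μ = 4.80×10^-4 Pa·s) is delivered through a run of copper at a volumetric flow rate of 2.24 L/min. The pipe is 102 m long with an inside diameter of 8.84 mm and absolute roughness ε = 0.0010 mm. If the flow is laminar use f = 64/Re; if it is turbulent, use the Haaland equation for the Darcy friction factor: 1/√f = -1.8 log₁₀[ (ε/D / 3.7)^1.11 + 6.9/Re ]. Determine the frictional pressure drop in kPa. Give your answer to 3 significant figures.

ΔP ≈ 64.0 kPa

Q = 2.24 L/min = 2.24/60000 = 3.733e-05 m³/s.
Cross-sectional area A = πD²/4 = π(0.00884)²/4 = 6.138e-05 m²; mean velocity V = Q/A = 3.733e-05/6.138e-05 = 0.6083 m/s.
Reynolds number Re = ρVD/μ = 995 · 0.6083 · 0.00884 / 0.00048 = 1.115e+04.
Re > 4000 → turbulent. Relative roughness ε/D = 1e-06/0.00884 = 0.000113. Haaland: 1/√f = -1.8 log₁₀[(0.000113/3.7)^1.11 + 6.9/1.115e+04] = -1.8 log₁₀[9.74e-06 + 0.000619] = 5.763, so f = 0.03011.
Darcy-Weisbach: ΔP = f(L/D)(ρV²/2) = 0.03011·(102/0.00884)·(995·0.6083²/2) = 0.03011·1.154e+04·184.1 = 6.396e+04 Pa.
ΔP = 6.396e+04 Pa = 64.0 kPa.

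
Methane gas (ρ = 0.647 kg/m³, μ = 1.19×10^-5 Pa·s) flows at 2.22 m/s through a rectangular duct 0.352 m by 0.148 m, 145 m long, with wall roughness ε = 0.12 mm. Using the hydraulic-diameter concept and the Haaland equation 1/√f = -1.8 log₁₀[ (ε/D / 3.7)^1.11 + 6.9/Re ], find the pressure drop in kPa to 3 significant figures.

Hydraulic diameter D_h = 4A/P = 4·(0.352·0.148)/(2·(0.352+0.148)) = 0.2084/1 = 0.2084 m.
Re = ρVD_h/μ = 0.647·2.22·0.2084/1.19e-05 = 2.515e+04.
ε/D_h = 0.00012/0.2084 = 0.000576; Haaland gives 1/√f = -1.8 log₁₀[5.93e-05+0.000274] = 6.258, so f = 0.02553.
ΔP = f(L/D_h)(ρV²/2) = 0.02553·145/0.2084·1.594 = 28.33 Pa.
ΔP = 0.0283 kPa.

ΔP ≈ 0.0283 kPa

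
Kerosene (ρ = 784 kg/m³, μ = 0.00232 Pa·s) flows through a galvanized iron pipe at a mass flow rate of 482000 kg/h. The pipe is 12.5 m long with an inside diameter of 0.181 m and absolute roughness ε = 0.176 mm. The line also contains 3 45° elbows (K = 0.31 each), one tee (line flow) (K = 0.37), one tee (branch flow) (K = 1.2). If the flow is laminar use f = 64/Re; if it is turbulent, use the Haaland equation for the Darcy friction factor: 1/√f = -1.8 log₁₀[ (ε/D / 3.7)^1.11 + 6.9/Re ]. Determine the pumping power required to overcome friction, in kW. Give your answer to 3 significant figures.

P ≈ 11.5 kW

ṁ = 482000 kg/h = 482000/3600 = 133.9 kg/s.
A = πD²/4 = π(0.181)²/4 = 0.02573 m²; mean velocity V = ṁ/(ρA) = 133.9/(784 · 0.02573) = 6.637 m/s.
Reynolds number Re = ρVD/μ = 784 · 6.637 · 0.181 / 0.00232 = 4.06e+05.
Re > 4000 → turbulent. Relative roughness ε/D = 0.000176/0.181 = 0.000972. Haaland: 1/√f = -1.8 log₁₀[(0.000972/3.7)^1.11 + 6.9/4.06e+05] = -1.8 log₁₀[0.000106 + 1.7e-05] = 7.037, so f = 0.02019.
Total minor-loss coefficient ΣK = 3·0.31 + 1·0.37 + 1·1.2 = 2.5.
ΔP = [f·L/D + ΣK]·(ρV²/2) = [0.02019·12.5/0.181 + 2.5]·(784·6.637²/2) = [1.394 + 2.5]·1.727e+04 = 6.725e+04 Pa.
Q = ṁ/ρ = 133.9/784 = 0.1708 m³/s.
Pumping power P = QΔP = 0.1708·6.725e+04 = 11480 W = 11.5 kW.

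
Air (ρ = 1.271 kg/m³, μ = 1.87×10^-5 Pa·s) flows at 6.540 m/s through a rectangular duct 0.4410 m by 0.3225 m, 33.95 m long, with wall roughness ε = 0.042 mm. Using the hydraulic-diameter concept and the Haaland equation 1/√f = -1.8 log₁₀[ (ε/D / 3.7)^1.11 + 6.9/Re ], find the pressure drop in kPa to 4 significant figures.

ΔP ≈ 0.04155 kPa

Hydraulic diameter D_h = 4A/P = 4·(0.441·0.3225)/(2·(0.441+0.3225)) = 0.5689/1.527 = 0.3726 m.
Re = ρVD_h/μ = 1.271·6.54·0.3726/1.87e-05 = 1.656e+05.
ε/D_h = 4.2e-05/0.3726 = 0.000113; Haaland gives 1/√f = -1.8 log₁₀[9.71e-06+4.17e-05] = 7.721, so f = 0.01678.
ΔP = f(L/D_h)(ρV²/2) = 0.01678·33.95/0.3726·27.18 = 41.55 Pa.
ΔP = 0.04155 kPa.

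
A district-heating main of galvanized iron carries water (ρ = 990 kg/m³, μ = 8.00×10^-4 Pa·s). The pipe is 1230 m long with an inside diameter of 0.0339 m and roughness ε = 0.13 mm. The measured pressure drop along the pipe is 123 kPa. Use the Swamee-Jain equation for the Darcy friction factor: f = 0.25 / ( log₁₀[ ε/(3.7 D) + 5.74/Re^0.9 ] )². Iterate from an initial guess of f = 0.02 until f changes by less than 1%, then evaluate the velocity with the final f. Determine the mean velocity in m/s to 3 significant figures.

V ≈ 0.452 m/s

Rearranging Darcy-Weisbach: V = √(2·ΔP·D/(f·L·ρ)). With ε/D = 0.00013/0.0339 = 0.00383, iterate starting from f = 0.02:
  f = 0.02 → V = √(2·1.23e+05·0.0339/(0.02·1230·990)) = 0.5852 m/s; Re = ρVD/μ = 2.455e+04; f → 0.03247
  f = 0.03247 → V = 0.4593 m/s; Re = 1.927e+04; f → 0.03339
  f = 0.03339 → V = 0.4529 m/s; Re = 1.9e+04; f → 0.03345
Converged (Δf/f < 1%). With the final f = 0.03345: V = √(2·1.23e+05·0.0339/(0.03345·1230·990)) = 0.4525 m/s.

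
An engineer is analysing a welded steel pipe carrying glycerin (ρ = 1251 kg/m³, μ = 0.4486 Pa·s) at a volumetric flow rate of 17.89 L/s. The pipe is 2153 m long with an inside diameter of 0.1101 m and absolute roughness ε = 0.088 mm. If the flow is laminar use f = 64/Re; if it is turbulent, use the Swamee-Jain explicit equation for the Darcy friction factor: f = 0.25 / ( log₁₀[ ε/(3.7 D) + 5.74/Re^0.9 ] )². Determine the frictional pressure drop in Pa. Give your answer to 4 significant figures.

ΔP ≈ 4791000 Pa

Q = 17.89 L/s = 17.89/1000 = 0.01789 m³/s.
Cross-sectional area A = πD²/4 = π(0.1101)²/4 = 0.009521 m²; mean velocity V = Q/A = 0.01789/0.009521 = 1.879 m/s.
Reynolds number Re = ρVD/μ = 1251 · 1.879 · 0.1101 / 0.449 = 576.9.
Re < 2300 → laminar flow, so f = 64/Re = 64/576.9 = 0.1109 (the turbulent correlation is not needed).
Darcy-Weisbach: ΔP = f(L/D)(ρV²/2) = 0.1109·(2153/0.1101)·(1251·1.879²/2) = 0.1109·1.955e+04·2209 = 4.791e+06 Pa.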